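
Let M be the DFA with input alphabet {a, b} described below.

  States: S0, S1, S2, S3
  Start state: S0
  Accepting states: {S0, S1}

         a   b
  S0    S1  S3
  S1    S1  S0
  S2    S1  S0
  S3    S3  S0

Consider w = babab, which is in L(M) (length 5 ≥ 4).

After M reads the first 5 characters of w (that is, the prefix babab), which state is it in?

S0

Run of M on the first 5 characters of w = b a b a b:
  step 0: S0  (start)
  step 1: S3  (read b: S0→S3)
  step 2: S3  (read a: S3→S3)
  step 3: S0  (read b: S3→S0)
  step 4: S1  (read a: S0→S1)
  step 5: S0  (read b: S1→S0)

After reading 5 characters, M is in state S0.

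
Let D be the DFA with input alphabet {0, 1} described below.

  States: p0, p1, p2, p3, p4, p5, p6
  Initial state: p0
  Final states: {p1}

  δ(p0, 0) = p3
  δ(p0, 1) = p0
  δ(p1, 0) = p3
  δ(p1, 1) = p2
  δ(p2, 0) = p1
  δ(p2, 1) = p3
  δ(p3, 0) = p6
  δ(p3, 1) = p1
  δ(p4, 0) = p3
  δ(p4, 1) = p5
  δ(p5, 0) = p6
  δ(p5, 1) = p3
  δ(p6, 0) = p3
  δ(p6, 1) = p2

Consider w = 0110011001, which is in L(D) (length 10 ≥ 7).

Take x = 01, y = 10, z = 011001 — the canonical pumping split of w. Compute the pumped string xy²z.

xy^2z = 01·10·10·011001 = 011010011001.
Reading y = 10 takes D from p1 back to p1, so after x·y·y the machine is still in p1, and z then leads to the accepting state p1. Hence 011010011001 ∈ L(D).

011010011001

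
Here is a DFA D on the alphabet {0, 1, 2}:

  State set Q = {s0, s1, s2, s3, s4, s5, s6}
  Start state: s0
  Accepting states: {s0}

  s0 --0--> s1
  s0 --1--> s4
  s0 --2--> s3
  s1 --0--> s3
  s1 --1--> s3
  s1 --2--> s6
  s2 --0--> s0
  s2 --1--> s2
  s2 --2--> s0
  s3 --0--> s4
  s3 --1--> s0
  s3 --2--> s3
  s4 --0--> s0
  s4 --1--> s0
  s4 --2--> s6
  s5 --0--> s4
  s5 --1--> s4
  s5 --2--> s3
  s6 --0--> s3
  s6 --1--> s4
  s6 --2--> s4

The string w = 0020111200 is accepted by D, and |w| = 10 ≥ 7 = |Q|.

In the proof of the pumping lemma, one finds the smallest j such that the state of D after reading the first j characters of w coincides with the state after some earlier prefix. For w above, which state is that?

s3

Run of D on w = 0 0 2 0 1 1 1 2 0 0:
  step 0: s0  (start)
  step 1: s1  (read 0: s0→s1)
  step 2: s3  (read 0: s1→s3)
  step 3: s3  (read 2: s3→s3)   ← first repeat (s3 seen earlier)
  step 4: s4  (read 0: s3→s4)
  step 5: s0  (read 1: s4→s0)
  step 6: s4  (read 1: s0→s4)
  step 7: s0  (read 1: s4→s0)
  step 8: s3  (read 2: s0→s3)
  step 9: s4  (read 0: s3→s4)
  step 10: s0  (read 0: s4→s0)

The earliest repeat is at step j = 3: D is in s3, which it already visited at step i = 2.
Pumping length from the standard proof: p = 7 (the number of states). The repeated state found above gives |xy| = j ≤ 7 and |y| = j − i ≥ 1.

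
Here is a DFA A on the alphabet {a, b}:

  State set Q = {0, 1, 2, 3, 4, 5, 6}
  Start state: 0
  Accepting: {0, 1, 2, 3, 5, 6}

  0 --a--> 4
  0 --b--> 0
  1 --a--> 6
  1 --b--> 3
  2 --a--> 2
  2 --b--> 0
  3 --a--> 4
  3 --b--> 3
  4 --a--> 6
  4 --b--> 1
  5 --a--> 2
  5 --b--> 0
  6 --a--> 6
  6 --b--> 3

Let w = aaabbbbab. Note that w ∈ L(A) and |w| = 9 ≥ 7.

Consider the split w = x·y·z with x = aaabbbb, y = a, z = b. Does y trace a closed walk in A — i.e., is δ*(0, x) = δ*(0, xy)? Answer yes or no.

Run of A on the first 8 characters of w = a a a b b b b a:
  step 0: 0  (start)
  step 1: 4  (read a: 0→4)
  step 2: 6  (read a: 4→6)
  step 3: 6  (read a: 6→6)
  step 4: 3  (read b: 6→3)
  step 5: 3  (read b: 3→3)
  step 6: 3  (read b: 3→3)
  step 7: 3  (read b: 3→3)
  step 8: 4  (read a: 3→4)

After x (step 7): 3. After xy (step 8): 4.
They differ (3 ≠ 4), so y is not a cycle from the state after x; this split is not the one the pumping-lemma construction produces, and pumping y need not keep the string in L(A).

no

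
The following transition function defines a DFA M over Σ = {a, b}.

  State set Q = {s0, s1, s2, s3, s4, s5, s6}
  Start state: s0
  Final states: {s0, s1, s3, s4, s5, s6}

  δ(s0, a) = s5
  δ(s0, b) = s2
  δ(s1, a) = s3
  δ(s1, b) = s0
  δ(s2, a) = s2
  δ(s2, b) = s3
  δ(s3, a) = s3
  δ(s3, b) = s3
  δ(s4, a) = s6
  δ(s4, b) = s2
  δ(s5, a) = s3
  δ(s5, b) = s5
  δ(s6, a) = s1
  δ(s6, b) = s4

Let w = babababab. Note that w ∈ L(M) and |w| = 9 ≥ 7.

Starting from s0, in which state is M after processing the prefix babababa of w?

State sequence: s0 -b-> s2 -a-> s2 -b-> s3 -a-> s3 -b-> s3 -a-> s3 -b-> s3 -a-> s3

After reading 8 characters, M is in state s3.
(This kind of state-tracing is the core of the pumping-lemma construction: with 7 states, pigeonhole forces a repeat within the first 7 steps.)

s3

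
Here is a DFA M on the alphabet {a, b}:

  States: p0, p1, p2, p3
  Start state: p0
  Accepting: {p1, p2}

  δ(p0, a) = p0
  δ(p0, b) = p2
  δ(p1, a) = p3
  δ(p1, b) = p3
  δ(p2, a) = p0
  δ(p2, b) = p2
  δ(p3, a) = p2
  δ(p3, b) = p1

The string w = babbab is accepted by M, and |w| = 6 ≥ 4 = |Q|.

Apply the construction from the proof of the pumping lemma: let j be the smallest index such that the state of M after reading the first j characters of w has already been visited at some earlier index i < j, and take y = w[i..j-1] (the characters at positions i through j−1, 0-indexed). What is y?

ba

Run of M on w = b a b b a b:
  step 0: p0  (start)
  step 1: p2  (read b: p0→p2)
  step 2: p0  (read a: p2→p0)   ← first repeat (p0 seen earlier)
  step 3: p2  (read b: p0→p2)
  step 4: p2  (read b: p2→p2)
  step 5: p0  (read a: p2→p0)
  step 6: p2  (read b: p0→p2)

So i = 0, j = 2, giving x = w[0:0] = ε, y = w[0:2] = ba, z = w[2:6] = bbab.
Check: |xy| = 2 ≤ 4 and |y| = 2 ≥ 1. Reading y takes M from p0 back to p0, so every xyⁱz is accepted.
With |Q| = 4, pigeonhole forces a state repeat no later than step 4; the substring read between the first and second visits to that state can be pumped.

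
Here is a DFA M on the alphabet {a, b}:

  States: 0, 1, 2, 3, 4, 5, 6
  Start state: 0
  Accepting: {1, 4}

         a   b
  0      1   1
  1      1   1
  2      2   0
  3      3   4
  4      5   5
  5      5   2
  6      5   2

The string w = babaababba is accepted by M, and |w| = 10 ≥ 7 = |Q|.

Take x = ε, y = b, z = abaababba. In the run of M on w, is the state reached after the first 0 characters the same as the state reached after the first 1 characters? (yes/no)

no

State sequence: 0 -b-> 1

After x (step 0): 0. After xy (step 1): 1.
They differ (0 ≠ 1), so y is not a cycle from the state after x; this split is not the one the pumping-lemma construction produces, and pumping y need not keep the string in L(M).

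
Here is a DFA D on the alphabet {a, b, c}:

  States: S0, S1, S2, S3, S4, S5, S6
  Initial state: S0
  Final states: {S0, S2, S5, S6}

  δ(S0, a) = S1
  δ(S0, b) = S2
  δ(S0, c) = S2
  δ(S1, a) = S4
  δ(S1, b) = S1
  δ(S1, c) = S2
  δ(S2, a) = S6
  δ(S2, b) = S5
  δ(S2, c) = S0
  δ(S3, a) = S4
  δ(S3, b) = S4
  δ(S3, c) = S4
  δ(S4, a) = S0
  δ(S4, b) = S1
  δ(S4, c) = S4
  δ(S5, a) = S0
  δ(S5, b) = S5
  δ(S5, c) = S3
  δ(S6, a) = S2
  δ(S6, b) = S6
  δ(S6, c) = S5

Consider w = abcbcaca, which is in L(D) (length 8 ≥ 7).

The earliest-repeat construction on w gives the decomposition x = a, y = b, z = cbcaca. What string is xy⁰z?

xy⁰z = xz = a·cbcaca = acbcaca.
Reading y = b takes D from S1 back to S1, so after x the machine is still in S1, and z then leads to the accepting state S0. Hence acbcaca ∈ L(D).

acbcaca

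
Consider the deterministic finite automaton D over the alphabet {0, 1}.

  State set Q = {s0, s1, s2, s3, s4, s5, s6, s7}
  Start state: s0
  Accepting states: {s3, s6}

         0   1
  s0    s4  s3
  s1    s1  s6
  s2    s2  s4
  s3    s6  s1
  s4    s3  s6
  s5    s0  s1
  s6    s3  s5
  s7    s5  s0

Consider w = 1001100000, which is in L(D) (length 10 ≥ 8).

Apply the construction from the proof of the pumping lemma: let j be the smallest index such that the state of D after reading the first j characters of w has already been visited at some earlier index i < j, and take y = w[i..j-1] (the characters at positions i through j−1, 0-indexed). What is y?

00

Run of D on w = 1 0 0 1 1 0 0 0 0 0:
  step 0: s0  (start)
  step 1: s3  (read 1: s0→s3)
  step 2: s6  (read 0: s3→s6)
  step 3: s3  (read 0: s6→s3)   ← first repeat (s3 seen earlier)
  step 4: s1  (read 1: s3→s1)
  step 5: s6  (read 1: s1→s6)
  step 6: s3  (read 0: s6→s3)
  step 7: s6  (read 0: s3→s6)
  step 8: s3  (read 0: s6→s3)
  step 9: s6  (read 0: s3→s6)
  step 10: s3  (read 0: s6→s3)

So i = 1, j = 3, giving x = w[0:1] = 1, y = w[1:3] = 00, z = w[3:10] = 1100000.
Check: |xy| = 3 ≤ 8 and |y| = 2 ≥ 1. Reading y takes D from s3 back to s3, so every xyⁱz is accepted.
Since D has 8 states, any run of length ≥ 8 visits 8+1 states, so by pigeonhole some state repeats within the first 8 steps — that repeat gives the pumpable loop.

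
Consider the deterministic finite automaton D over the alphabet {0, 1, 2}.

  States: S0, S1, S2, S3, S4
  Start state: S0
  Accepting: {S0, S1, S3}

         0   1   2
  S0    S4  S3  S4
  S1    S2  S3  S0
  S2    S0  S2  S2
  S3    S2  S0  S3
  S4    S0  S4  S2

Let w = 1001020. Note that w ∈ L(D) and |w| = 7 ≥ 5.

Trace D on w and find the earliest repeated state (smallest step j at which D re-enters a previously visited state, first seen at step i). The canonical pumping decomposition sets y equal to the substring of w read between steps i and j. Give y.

100

State sequence: S0 -1-> S3 -0-> S2 -0-> S0 -1-> S3 -0-> S2 -2-> S2 -0-> S0
First repeat at step 3: S0 was already visited.

So i = 0, j = 3, giving x = w[0:0] = ε, y = w[0:3] = 100, z = w[3:7] = 1020.
Check: |xy| = 3 ≤ 5 and |y| = 3 ≥ 1. Reading y takes D from S0 back to S0, so every xyⁱz is accepted.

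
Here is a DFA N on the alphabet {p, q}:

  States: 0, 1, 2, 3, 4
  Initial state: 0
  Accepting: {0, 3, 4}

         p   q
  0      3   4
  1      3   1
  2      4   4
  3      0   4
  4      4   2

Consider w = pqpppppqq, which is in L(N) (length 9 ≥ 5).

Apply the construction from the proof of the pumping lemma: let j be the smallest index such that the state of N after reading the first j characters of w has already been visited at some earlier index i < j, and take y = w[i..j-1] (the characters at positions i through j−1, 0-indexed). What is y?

p

State sequence: 0 -p-> 3 -q-> 4 -p-> 4 -p-> 4 -p-> 4 -p-> 4 -p-> 4 -q-> 2 -q-> 4
First repeat at step 3: 4 was already visited.

So i = 2, j = 3, giving x = w[0:2] = pq, y = w[2:3] = p, z = w[3:9] = ppppqq.
Check: |xy| = 3 ≤ 5 and |y| = 1 ≥ 1. Reading y takes N from 4 back to 4, so every xyⁱz is accepted.
With |Q| = 5, pigeonhole forces a state repeat no later than step 5; the substring read between the first and second visits to that state can be pumped.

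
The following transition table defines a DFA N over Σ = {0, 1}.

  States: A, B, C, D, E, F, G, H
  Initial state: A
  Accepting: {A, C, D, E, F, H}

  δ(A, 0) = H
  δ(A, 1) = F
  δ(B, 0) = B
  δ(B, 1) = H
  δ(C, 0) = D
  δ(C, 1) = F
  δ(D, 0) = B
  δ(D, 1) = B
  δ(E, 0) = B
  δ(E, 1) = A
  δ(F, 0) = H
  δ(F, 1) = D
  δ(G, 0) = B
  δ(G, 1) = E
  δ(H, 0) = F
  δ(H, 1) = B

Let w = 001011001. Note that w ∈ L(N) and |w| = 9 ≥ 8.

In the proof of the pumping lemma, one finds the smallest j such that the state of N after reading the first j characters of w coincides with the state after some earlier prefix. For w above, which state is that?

State sequence: A -0-> H -0-> F -1-> D -0-> B -1-> H -1-> B -0-> B -0-> B -1-> H
First repeat at step 5: H was already visited.

The earliest repeat is at step j = 5: N is in H, which it already visited at step i = 1.

H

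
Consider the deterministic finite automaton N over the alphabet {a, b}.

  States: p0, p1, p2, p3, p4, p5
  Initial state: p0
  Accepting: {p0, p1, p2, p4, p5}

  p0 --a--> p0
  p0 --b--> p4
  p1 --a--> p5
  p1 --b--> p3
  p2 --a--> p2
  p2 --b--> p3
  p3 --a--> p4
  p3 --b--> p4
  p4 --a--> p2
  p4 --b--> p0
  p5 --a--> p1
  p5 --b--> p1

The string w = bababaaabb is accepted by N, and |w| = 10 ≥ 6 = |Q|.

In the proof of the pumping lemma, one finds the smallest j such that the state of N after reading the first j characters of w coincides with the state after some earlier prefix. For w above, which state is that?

p4

State sequence: p0 -b-> p4 -a-> p2 -b-> p3 -a-> p4 -b-> p0 -a-> p0 -a-> p0 -a-> p0 -b-> p4 -b-> p0
First repeat at step 4: p4 was already visited.

The earliest repeat is at step j = 4: N is in p4, which it already visited at step i = 1.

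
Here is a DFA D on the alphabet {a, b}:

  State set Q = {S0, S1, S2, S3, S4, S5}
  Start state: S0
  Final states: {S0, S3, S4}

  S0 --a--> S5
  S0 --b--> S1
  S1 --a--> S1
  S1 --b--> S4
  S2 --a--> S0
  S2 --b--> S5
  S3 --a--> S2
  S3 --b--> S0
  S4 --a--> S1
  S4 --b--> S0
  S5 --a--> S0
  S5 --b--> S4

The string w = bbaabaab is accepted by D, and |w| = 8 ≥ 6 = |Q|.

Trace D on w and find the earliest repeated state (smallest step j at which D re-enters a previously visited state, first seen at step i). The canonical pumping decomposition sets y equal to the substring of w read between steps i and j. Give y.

Run of D on w = b b a a b a a b:
  step 0: S0  (start)
  step 1: S1  (read b: S0→S1)
  step 2: S4  (read b: S1→S4)
  step 3: S1  (read a: S4→S1)   ← first repeat (S1 seen earlier)
  step 4: S1  (read a: S1→S1)
  step 5: S4  (read b: S1→S4)
  step 6: S1  (read a: S4→S1)
  step 7: S1  (read a: S1→S1)
  step 8: S4  (read b: S1→S4)

So i = 1, j = 3, giving x = w[0:1] = b, y = w[1:3] = ba, z = w[3:8] = abaab.
Check: |xy| = 3 ≤ 6 and |y| = 2 ≥ 1. Reading y takes D from S1 back to S1, so every xyⁱz is accepted.

ba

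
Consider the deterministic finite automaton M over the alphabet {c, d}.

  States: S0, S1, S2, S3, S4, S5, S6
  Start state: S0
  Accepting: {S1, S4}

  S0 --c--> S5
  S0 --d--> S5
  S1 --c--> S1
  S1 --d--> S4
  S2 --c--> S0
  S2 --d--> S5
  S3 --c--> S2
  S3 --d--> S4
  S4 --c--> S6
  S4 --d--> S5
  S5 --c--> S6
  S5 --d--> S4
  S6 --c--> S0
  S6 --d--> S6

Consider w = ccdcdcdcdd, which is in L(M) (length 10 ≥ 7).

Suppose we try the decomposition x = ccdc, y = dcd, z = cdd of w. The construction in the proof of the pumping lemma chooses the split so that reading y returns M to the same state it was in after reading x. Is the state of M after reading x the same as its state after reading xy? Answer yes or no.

Run of M on the first 7 characters of w = c c d c d c d:
  step 0: S0  (start)
  step 1: S5  (read c: S0→S5)
  step 2: S6  (read c: S5→S6)
  step 3: S6  (read d: S6→S6)
  step 4: S0  (read c: S6→S0)
  step 5: S5  (read d: S0→S5)
  step 6: S6  (read c: S5→S6)
  step 7: S6  (read d: S6→S6)

After x (step 4): S0. After xy (step 7): S6.
They differ (S0 ≠ S6), so y is not a cycle from the state after x; this split is not the one the pumping-lemma construction produces, and pumping y need not keep the string in L(M).

no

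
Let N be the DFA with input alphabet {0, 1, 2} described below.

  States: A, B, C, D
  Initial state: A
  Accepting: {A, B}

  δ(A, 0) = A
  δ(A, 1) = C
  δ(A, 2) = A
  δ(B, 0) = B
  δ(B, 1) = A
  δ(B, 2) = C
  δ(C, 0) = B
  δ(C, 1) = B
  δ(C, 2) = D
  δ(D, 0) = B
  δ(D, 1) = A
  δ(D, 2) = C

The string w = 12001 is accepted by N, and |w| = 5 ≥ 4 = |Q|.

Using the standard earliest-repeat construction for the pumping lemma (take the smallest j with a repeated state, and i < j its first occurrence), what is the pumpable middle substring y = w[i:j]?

0

State sequence: A -1-> C -2-> D -0-> B -0-> B -1-> A
First repeat at step 4: B was already visited.

So i = 3, j = 4, giving x = w[0:3] = 120, y = w[3:4] = 0, z = w[4:5] = 1.
Check: |xy| = 4 ≤ 4 and |y| = 1 ≥ 1. Reading y takes N from B back to B, so every xyⁱz is accepted.
Pumping length from the standard proof: p = 4 (the number of states). The repeated state found above gives |xy| = j ≤ 4 and |y| = j − i ≥ 1.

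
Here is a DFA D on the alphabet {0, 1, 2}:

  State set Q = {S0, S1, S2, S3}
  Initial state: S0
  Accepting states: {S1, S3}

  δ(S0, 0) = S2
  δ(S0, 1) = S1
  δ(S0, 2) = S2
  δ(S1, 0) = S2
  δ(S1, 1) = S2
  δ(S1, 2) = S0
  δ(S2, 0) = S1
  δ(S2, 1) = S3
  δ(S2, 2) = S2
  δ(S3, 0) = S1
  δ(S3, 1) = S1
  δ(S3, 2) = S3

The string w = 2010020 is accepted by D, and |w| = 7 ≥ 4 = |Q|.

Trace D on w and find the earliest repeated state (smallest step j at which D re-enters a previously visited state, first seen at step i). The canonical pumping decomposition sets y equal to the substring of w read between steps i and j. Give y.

State sequence: S0 -2-> S2 -0-> S1 -1-> S2 -0-> S1 -0-> S2 -2-> S2 -0-> S1
First repeat at step 3: S2 was already visited.

So i = 1, j = 3, giving x = w[0:1] = 2, y = w[1:3] = 01, z = w[3:7] = 0020.
Check: |xy| = 3 ≤ 4 and |y| = 2 ≥ 1. Reading y takes D from S2 back to S2, so every xyⁱz is accepted.

01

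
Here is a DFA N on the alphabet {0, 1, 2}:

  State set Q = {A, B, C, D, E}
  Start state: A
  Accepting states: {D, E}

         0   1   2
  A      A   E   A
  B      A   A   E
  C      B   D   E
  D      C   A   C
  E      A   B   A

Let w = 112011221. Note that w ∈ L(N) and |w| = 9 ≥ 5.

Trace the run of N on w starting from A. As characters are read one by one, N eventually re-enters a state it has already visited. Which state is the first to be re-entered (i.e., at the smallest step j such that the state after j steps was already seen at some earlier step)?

E

State sequence: A -1-> E -1-> B -2-> E -0-> A -1-> E -1-> B -2-> E -2-> A -1-> E
First repeat at step 3: E was already visited.

The earliest repeat is at step j = 3: N is in E, which it already visited at step i = 1.
With |Q| = 5, pigeonhole forces a state repeat no later than step 5; the substring read between the first and second visits to that state can be pumped.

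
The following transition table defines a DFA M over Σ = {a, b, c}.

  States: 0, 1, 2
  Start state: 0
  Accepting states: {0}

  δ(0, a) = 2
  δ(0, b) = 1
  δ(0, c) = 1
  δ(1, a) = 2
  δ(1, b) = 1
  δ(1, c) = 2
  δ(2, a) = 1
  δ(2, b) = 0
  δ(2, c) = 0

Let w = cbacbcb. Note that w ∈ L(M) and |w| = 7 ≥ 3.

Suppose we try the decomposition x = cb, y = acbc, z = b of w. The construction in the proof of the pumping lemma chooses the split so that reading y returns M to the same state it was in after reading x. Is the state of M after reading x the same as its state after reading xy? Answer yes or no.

State sequence: 0 -c-> 1 -b-> 1 -a-> 2 -c-> 0 -b-> 1 -c-> 2

After x (step 2): 1. After xy (step 6): 2.
They differ (1 ≠ 2), so y is not a cycle from the state after x; this split is not the one the pumping-lemma construction produces, and pumping y need not keep the string in L(M).

no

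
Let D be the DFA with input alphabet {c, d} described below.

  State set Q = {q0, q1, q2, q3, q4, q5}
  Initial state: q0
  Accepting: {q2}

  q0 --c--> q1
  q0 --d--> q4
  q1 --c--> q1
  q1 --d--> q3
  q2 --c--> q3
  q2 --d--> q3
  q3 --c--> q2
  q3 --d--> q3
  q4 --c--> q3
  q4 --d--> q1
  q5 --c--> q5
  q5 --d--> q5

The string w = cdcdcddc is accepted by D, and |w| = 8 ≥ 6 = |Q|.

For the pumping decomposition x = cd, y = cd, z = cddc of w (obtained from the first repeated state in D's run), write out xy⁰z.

xy⁰z = xz = cd·cddc = cdcddc.
Reading y = cd takes D from q3 back to q3, so after x the machine is still in q3, and z then leads to the accepting state q2. Hence cdcddc ∈ L(D).

cdcddc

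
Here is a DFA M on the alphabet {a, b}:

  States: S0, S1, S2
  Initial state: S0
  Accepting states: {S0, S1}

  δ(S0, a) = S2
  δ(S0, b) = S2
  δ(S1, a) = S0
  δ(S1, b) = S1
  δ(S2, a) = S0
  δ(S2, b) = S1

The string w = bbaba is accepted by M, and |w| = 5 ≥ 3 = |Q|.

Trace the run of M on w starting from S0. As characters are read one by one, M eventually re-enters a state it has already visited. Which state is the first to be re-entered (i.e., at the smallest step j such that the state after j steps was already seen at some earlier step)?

Run of M on w = b b a b a:
  step 0: S0  (start)
  step 1: S2  (read b: S0→S2)
  step 2: S1  (read b: S2→S1)
  step 3: S0  (read a: S1→S0)   ← first repeat (S0 seen earlier)
  step 4: S2  (read b: S0→S2)
  step 5: S0  (read a: S2→S0)

The earliest repeat is at step j = 3: M is in S0, which it already visited at step i = 0.
The DFA has 3 states, so the proof of the pumping lemma guarantees a repeated state among the first 3+1 visited; the segment between the two visits is the pumpable y.

S0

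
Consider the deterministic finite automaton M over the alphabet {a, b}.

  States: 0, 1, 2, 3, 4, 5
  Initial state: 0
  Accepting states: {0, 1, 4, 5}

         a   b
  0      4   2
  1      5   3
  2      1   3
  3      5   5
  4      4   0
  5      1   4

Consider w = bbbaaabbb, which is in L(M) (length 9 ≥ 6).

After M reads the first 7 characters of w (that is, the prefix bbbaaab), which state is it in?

3

Run of M on the first 7 characters of w = b b b a a a b:
  step 0: 0  (start)
  step 1: 2  (read b: 0→2)
  step 2: 3  (read b: 2→3)
  step 3: 5  (read b: 3→5)
  step 4: 1  (read a: 5→1)
  step 5: 5  (read a: 1→5)
  step 6: 1  (read a: 5→1)
  step 7: 3  (read b: 1→3)

After reading 7 characters, M is in state 3.
(This kind of state-tracing is the core of the pumping-lemma construction: with 6 states, pigeonhole forces a repeat within the first 6 steps.)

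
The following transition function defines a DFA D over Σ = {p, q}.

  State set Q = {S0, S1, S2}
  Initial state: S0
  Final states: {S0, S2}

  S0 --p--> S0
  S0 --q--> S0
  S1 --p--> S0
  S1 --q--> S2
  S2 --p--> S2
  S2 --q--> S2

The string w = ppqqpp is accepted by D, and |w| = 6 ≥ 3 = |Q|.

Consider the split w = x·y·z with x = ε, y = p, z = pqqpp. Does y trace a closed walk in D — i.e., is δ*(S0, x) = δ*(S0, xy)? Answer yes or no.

State sequence: S0 -p-> S0

After x (step 0): S0. After xy (step 1): S0.
They match, so y = p drives D around a cycle from S0 back to itself; pumping y any number of times keeps D in S0 before reading z, and xyⁱz ∈ L(D) for every i ≥ 0.

yes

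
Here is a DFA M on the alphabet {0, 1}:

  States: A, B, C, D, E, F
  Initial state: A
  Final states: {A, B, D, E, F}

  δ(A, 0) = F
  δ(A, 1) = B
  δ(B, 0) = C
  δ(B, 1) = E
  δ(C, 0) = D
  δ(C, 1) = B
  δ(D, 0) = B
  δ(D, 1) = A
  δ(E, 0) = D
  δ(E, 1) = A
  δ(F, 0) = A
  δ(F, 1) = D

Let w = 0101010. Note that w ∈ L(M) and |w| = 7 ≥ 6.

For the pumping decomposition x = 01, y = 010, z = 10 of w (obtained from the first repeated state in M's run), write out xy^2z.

xy^2z = 01·010·010·10 = 0101001010.
Reading y = 010 takes M from D back to D, so after x·y·y the machine is still in D, and z then leads to the accepting state F. Hence 0101001010 ∈ L(M).

0101001010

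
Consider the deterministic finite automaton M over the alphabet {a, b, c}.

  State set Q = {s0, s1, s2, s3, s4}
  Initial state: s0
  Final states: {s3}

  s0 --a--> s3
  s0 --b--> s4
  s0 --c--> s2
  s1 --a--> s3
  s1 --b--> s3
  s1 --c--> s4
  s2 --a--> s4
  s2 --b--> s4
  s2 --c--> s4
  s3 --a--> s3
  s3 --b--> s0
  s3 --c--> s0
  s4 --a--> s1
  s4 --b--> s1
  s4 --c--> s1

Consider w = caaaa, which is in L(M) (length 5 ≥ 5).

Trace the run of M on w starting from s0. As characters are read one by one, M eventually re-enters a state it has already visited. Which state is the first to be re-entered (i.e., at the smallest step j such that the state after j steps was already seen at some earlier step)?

Run of M on w = c a a a a:
  step 0: s0  (start)
  step 1: s2  (read c: s0→s2)
  step 2: s4  (read a: s2→s4)
  step 3: s1  (read a: s4→s1)
  step 4: s3  (read a: s1→s3)
  step 5: s3  (read a: s3→s3)   ← first repeat (s3 seen earlier)

The earliest repeat is at step j = 5: M is in s3, which it already visited at step i = 4.
Pumping length from the standard proof: p = 5 (the number of states). The repeated state found above gives |xy| = j ≤ 5 and |y| = j − i ≥ 1.

s3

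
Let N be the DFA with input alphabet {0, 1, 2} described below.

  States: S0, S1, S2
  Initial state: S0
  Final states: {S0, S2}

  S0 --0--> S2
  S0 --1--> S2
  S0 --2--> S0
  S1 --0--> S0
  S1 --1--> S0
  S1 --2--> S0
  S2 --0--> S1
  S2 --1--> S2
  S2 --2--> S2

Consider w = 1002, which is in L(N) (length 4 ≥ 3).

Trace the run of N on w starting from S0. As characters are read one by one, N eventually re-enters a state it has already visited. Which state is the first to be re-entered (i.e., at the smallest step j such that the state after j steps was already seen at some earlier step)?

S0

Run of N on w = 1 0 0 2:
  step 0: S0  (start)
  step 1: S2  (read 1: S0→S2)
  step 2: S1  (read 0: S2→S1)
  step 3: S0  (read 0: S1→S0)   ← first repeat (S0 seen earlier)
  step 4: S0  (read 2: S0→S0)

The earliest repeat is at step j = 3: N is in S0, which it already visited at step i = 0.
With |Q| = 3, pigeonhole forces a state repeat no later than step 3; the substring read between the first and second visits to that state can be pumped.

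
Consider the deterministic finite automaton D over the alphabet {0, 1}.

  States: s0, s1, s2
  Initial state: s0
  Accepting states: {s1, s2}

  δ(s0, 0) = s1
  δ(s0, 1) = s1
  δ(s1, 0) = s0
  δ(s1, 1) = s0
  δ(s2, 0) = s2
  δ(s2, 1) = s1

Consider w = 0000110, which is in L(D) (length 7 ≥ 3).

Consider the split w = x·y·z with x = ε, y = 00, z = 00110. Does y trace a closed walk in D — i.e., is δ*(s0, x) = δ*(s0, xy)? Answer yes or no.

Run of D on the first 2 characters of w = 0 0:
  step 0: s0  (start)
  step 1: s1  (read 0: s0→s1)
  step 2: s0  (read 0: s1→s0)

After x (step 0): s0. After xy (step 2): s0.
They match, so y = 00 drives D around a cycle from s0 back to itself; pumping y any number of times keeps D in s0 before reading z, and xyⁱz ∈ L(D) for every i ≥ 0.

yes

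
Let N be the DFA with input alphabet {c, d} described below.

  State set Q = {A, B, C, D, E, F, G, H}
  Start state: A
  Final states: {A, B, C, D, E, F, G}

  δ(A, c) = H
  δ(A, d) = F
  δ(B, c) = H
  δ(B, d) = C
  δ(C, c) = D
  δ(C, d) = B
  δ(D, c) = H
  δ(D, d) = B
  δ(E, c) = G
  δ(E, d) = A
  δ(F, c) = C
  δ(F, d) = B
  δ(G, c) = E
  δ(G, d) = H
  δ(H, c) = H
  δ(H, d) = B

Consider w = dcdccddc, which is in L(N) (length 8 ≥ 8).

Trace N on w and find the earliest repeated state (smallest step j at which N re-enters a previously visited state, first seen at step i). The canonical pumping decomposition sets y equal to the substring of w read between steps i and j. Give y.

c

Run of N on w = d c d c c d d c:
  step 0: A  (start)
  step 1: F  (read d: A→F)
  step 2: C  (read c: F→C)
  step 3: B  (read d: C→B)
  step 4: H  (read c: B→H)
  step 5: H  (read c: H→H)   ← first repeat (H seen earlier)
  step 6: B  (read d: H→B)
  step 7: C  (read d: B→C)
  step 8: D  (read c: C→D)

So i = 4, j = 5, giving x = w[0:4] = dcdc, y = w[4:5] = c, z = w[5:8] = ddc.
Check: |xy| = 5 ≤ 8 and |y| = 1 ≥ 1. Reading y takes N from H back to H, so every xyⁱz is accepted.
With |Q| = 8, pigeonhole forces a state repeat no later than step 8; the substring read between the first and second visits to that state can be pumped.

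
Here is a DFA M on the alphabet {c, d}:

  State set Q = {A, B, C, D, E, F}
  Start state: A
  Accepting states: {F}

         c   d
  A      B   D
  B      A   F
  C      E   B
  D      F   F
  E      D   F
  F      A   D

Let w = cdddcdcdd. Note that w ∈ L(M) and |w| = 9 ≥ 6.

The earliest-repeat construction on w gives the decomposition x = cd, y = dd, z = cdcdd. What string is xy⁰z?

cdcdcdd

xy⁰z = xz = cd·cdcdd = cdcdcdd.
Reading y = dd takes M from F back to F, so after x the machine is still in F, and z then leads to the accepting state F. Hence cdcdcdd ∈ L(M).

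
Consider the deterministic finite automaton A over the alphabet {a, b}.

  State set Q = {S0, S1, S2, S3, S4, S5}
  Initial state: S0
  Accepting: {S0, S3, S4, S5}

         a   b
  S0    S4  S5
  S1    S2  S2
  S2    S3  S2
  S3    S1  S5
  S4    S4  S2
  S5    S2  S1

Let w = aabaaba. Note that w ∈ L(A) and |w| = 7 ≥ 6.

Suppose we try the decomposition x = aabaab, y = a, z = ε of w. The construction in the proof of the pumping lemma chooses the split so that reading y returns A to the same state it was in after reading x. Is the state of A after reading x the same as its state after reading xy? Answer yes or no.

no

State sequence: S0 -a-> S4 -a-> S4 -b-> S2 -a-> S3 -a-> S1 -b-> S2 -a-> S3

After x (step 6): S2. After xy (step 7): S3.
They differ (S2 ≠ S3), so y is not a cycle from the state after x; this split is not the one the pumping-lemma construction produces, and pumping y need not keep the string in L(A).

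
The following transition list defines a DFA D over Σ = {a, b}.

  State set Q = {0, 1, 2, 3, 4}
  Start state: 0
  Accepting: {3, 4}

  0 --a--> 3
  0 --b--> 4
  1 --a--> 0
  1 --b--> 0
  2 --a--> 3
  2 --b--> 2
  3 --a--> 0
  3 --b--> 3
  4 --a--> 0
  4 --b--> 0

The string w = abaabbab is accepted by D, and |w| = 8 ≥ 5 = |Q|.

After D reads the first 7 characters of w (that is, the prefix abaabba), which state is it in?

State sequence: 0 -a-> 3 -b-> 3 -a-> 0 -a-> 3 -b-> 3 -b-> 3 -a-> 0

After reading 7 characters, D is in state 0.
(This kind of state-tracing is the core of the pumping-lemma construction: with 5 states, pigeonhole forces a repeat within the first 5 steps.)

0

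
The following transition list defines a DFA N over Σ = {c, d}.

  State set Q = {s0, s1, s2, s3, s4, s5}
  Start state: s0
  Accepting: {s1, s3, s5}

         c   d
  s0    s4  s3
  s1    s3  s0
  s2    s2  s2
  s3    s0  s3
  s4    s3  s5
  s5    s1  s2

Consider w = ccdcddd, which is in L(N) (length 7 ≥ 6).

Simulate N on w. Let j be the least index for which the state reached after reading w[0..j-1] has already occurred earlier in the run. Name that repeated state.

Run of N on w = c c d c d d d:
  step 0: s0  (start)
  step 1: s4  (read c: s0→s4)
  step 2: s3  (read c: s4→s3)
  step 3: s3  (read d: s3→s3)   ← first repeat (s3 seen earlier)
  step 4: s0  (read c: s3→s0)
  step 5: s3  (read d: s0→s3)
  step 6: s3  (read d: s3→s3)
  step 7: s3  (read d: s3→s3)

The earliest repeat is at step j = 3: N is in s3, which it already visited at step i = 2.
With |Q| = 6, pigeonhole forces a state repeat no later than step 6; the substring read between the first and second visits to that state can be pumped.

s3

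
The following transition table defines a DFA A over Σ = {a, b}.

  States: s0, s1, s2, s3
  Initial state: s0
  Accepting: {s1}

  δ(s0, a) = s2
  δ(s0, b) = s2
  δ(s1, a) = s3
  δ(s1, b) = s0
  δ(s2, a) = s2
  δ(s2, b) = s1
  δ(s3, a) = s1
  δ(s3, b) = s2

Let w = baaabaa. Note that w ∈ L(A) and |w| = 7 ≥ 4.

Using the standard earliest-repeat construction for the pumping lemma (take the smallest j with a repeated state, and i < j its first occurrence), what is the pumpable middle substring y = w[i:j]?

a

State sequence: s0 -b-> s2 -a-> s2 -a-> s2 -a-> s2 -b-> s1 -a-> s3 -a-> s1
First repeat at step 2: s2 was already visited.

So i = 1, j = 2, giving x = w[0:1] = b, y = w[1:2] = a, z = w[2:7] = aabaa.
Check: |xy| = 2 ≤ 4 and |y| = 1 ≥ 1. Reading y takes A from s2 back to s2, so every xyⁱz is accepted.
With |Q| = 4, pigeonhole forces a state repeat no later than step 4; the substring read between the first and second visits to that state can be pumped.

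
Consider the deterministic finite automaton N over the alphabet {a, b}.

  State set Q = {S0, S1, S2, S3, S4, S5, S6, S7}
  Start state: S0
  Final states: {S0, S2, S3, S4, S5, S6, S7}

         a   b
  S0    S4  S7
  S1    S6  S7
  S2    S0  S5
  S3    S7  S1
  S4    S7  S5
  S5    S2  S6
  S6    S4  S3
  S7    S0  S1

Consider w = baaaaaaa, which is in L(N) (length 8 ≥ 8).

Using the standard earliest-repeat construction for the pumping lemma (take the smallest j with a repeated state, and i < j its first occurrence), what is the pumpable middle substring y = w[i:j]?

ba

State sequence: S0 -b-> S7 -a-> S0 -a-> S4 -a-> S7 -a-> S0 -a-> S4 -a-> S7 -a-> S0
First repeat at step 2: S0 was already visited.

So i = 0, j = 2, giving x = w[0:0] = ε, y = w[0:2] = ba, z = w[2:8] = aaaaaa.
Check: |xy| = 2 ≤ 8 and |y| = 2 ≥ 1. Reading y takes N from S0 back to S0, so every xyⁱz is accepted.
Pumping length from the standard proof: p = 8 (the number of states). The repeated state found above gives |xy| = j ≤ 8 and |y| = j − i ≥ 1.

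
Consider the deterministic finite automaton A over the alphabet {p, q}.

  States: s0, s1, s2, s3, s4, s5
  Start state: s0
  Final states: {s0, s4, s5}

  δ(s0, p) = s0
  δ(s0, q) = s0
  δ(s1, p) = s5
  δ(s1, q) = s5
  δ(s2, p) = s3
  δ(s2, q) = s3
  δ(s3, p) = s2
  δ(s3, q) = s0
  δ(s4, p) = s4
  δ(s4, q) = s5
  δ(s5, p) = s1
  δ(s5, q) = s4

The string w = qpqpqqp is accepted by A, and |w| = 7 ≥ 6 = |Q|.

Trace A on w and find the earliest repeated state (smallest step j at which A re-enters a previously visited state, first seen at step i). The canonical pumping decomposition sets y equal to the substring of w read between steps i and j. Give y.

q

Run of A on w = q p q p q q p:
  step 0: s0  (start)
  step 1: s0  (read q: s0→s0)   ← first repeat (s0 seen earlier)
  step 2: s0  (read p: s0→s0)
  step 3: s0  (read q: s0→s0)
  step 4: s0  (read p: s0→s0)
  step 5: s0  (read q: s0→s0)
  step 6: s0  (read q: s0→s0)
  step 7: s0  (read p: s0→s0)

So i = 0, j = 1, giving x = w[0:0] = ε, y = w[0:1] = q, z = w[1:7] = pqpqqp.
Check: |xy| = 1 ≤ 6 and |y| = 1 ≥ 1. Reading y takes A from s0 back to s0, so every xyⁱz is accepted.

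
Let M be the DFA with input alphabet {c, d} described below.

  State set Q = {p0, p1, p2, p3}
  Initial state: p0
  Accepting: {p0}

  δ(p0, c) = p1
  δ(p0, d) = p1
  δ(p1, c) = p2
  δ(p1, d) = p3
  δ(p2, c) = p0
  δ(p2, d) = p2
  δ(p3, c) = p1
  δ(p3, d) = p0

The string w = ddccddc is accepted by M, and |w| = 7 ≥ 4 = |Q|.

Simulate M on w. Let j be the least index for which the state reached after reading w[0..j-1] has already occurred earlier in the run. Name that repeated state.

p1

Run of M on w = d d c c d d c:
  step 0: p0  (start)
  step 1: p1  (read d: p0→p1)
  step 2: p3  (read d: p1→p3)
  step 3: p1  (read c: p3→p1)   ← first repeat (p1 seen earlier)
  step 4: p2  (read c: p1→p2)
  step 5: p2  (read d: p2→p2)
  step 6: p2  (read d: p2→p2)
  step 7: p0  (read c: p2→p0)

The earliest repeat is at step j = 3: M is in p1, which it already visited at step i = 1.
The DFA has 4 states, so the proof of the pumping lemma guarantees a repeated state among the first 4+1 visited; the segment between the two visits is the pumpable y.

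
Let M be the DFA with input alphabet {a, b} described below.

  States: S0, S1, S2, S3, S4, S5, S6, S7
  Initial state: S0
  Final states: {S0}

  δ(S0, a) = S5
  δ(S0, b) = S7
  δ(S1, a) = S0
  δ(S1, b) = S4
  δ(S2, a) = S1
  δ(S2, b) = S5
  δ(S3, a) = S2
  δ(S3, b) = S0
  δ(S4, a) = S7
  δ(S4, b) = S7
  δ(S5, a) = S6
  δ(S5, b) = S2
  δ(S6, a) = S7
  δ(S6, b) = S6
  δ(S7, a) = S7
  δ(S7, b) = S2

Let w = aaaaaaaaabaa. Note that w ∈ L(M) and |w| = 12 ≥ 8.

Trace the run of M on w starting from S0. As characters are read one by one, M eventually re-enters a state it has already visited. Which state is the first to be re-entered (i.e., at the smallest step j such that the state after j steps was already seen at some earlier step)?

S7

Run of M on w = a a a a a a a a a b a a:
  step 0: S0  (start)
  step 1: S5  (read a: S0→S5)
  step 2: S6  (read a: S5→S6)
  step 3: S7  (read a: S6→S7)
  step 4: S7  (read a: S7→S7)   ← first repeat (S7 seen earlier)
  step 5: S7  (read a: S7→S7)
  step 6: S7  (read a: S7→S7)
  step 7: S7  (read a: S7→S7)
  step 8: S7  (read a: S7→S7)
  step 9: S7  (read a: S7→S7)
  step 10: S2  (read b: S7→S2)
  step 11: S1  (read a: S2→S1)
  step 12: S0  (read a: S1→S0)

The earliest repeat is at step j = 4: M is in S7, which it already visited at step i = 3.
Pumping length from the standard proof: p = 8 (the number of states). The repeated state found above gives |xy| = j ≤ 8 and |y| = j − i ≥ 1.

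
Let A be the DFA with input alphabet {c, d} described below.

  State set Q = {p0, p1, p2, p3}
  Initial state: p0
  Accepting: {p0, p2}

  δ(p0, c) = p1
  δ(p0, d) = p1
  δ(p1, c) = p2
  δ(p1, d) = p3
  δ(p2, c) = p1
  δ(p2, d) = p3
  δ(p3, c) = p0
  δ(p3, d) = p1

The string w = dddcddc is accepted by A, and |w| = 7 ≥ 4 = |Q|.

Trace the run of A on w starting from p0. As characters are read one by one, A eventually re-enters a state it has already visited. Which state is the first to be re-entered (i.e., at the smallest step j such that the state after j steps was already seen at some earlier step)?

State sequence: p0 -d-> p1 -d-> p3 -d-> p1 -c-> p2 -d-> p3 -d-> p1 -c-> p2
First repeat at step 3: p1 was already visited.

The earliest repeat is at step j = 3: A is in p1, which it already visited at step i = 1.
Since A has 4 states, any run of length ≥ 4 visits 4+1 states, so by pigeonhole some state repeats within the first 4 steps — that repeat gives the pumpable loop.

p1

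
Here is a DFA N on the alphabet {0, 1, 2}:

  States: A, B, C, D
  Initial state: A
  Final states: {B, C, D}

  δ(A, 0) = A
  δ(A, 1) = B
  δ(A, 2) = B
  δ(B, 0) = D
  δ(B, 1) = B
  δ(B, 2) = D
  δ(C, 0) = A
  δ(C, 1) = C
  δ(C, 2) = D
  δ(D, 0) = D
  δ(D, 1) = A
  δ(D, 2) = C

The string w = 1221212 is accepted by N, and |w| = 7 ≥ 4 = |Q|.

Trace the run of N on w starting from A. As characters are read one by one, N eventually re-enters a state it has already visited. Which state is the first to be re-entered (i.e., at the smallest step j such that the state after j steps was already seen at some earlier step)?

C

Run of N on w = 1 2 2 1 2 1 2:
  step 0: A  (start)
  step 1: B  (read 1: A→B)
  step 2: D  (read 2: B→D)
  step 3: C  (read 2: D→C)
  step 4: C  (read 1: C→C)   ← first repeat (C seen earlier)
  step 5: D  (read 2: C→D)
  step 6: A  (read 1: D→A)
  step 7: B  (read 2: A→B)

The earliest repeat is at step j = 4: N is in C, which it already visited at step i = 3.
Since N has 4 states, any run of length ≥ 4 visits 4+1 states, so by pigeonhole some state repeats within the first 4 steps — that repeat gives the pumpable loop.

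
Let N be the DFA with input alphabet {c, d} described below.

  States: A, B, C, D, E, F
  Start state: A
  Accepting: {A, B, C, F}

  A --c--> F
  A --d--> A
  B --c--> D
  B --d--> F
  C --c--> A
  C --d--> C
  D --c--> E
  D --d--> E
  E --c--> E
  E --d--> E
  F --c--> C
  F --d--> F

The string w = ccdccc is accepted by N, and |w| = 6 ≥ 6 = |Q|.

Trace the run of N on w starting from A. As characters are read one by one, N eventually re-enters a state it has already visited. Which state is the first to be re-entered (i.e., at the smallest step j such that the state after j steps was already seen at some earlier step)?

State sequence: A -c-> F -c-> C -d-> C -c-> A -c-> F -c-> C
First repeat at step 3: C was already visited.

The earliest repeat is at step j = 3: N is in C, which it already visited at step i = 2.

C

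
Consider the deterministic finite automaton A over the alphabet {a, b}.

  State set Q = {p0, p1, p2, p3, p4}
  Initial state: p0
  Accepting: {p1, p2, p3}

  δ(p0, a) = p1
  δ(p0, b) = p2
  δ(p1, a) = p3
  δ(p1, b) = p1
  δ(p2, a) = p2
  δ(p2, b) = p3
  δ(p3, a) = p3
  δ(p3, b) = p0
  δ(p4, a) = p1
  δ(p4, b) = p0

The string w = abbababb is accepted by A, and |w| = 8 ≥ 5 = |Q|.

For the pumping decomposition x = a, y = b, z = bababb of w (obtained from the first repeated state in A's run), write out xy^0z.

xy⁰z = xz = a·bababb = abababb.
Reading y = b takes A from p1 back to p1, so after x the machine is still in p1, and z then leads to the accepting state p1. Hence abababb ∈ L(A).

abababb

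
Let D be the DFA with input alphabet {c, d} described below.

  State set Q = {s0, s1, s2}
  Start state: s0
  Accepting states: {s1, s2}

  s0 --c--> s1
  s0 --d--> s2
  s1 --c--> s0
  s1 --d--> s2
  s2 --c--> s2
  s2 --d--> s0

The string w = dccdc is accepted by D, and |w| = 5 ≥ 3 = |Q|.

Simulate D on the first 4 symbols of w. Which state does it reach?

s0

State sequence: s0 -d-> s2 -c-> s2 -c-> s2 -d-> s0

After reading 4 characters, D is in state s0.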